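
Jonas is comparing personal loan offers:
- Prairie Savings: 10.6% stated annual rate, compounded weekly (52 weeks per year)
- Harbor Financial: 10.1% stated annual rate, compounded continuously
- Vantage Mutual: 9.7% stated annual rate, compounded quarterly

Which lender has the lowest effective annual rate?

Vantage Mutual

Prairie Savings: (1 + 0.106/52)^52 − 1 = 11.170%
Harbor Financial: e^0.101 − 1 = 10.628%
Vantage Mutual: (1 + 0.097/4)^4 − 1 = 10.059%
The lowest effective annual rate is Vantage Mutual at 10.059%.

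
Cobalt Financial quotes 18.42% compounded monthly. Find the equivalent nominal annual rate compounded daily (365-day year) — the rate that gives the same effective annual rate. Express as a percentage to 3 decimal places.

EAR = (1 + 0.1842/12)^12 − 1 = 0.200575.
Solve (1 + r/365)^365 = 1.200575: r/365 = 1.200575^(1/365) − 1 = 0.000501, so r = 0.182846 = 18.285%.

18.285%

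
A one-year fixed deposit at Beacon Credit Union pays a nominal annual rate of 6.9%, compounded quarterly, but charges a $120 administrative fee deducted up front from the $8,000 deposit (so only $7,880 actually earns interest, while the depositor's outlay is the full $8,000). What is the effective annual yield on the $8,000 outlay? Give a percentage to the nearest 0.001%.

Value after one year: 7,880 × (1 + 0.069/4)^4 = 7,880 × 1.070806 = $8,437.95.
Effective yield on the $8,000 outlay: 8,437.95 / 8,000 − 1 = 0.054744 = 5.474%.

5.474%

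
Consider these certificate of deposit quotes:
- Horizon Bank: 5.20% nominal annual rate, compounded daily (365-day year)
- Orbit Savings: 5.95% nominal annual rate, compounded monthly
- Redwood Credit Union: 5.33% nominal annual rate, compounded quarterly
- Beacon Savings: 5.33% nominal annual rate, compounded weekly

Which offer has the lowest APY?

Horizon Bank: (1 + 0.0520/365)^365 − 1 = 5.337%
Orbit Savings: (1 + 0.0595/12)^12 − 1 = 6.115%
Redwood Credit Union: (1 + 0.0533/4)^4 − 1 = 5.437%
Beacon Savings: (1 + 0.0533/52)^52 − 1 = 5.472%
The lowest effective annual rate is Horizon Bank at 5.337%.

Horizon Bank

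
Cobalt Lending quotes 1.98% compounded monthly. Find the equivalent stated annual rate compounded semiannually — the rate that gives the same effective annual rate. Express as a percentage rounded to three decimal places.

1.988%

EAR = (1 + 0.0198/12)^12 − 1 = 0.019981.
Solve (1 + r/2)^2 = 1.019981: r/2 = 1.019981^(1/2) − 1 = 0.009941, so r = 0.019882 = 1.988%.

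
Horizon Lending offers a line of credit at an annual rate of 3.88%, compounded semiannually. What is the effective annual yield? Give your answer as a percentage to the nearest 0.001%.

EAR = (1 + 0.0388/2)^2 − 1.
= (1 + 0.019400)^2 − 1 = 1.039176 − 1 = 3.918%.

3.918%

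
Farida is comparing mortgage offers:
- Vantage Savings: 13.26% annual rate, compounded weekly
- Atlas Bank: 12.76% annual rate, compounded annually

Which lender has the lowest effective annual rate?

Atlas Bank

Vantage Savings: (1 + 0.1326/52)^52 − 1 = 14.160%
Atlas Bank: compounded annually, EAR = 12.760%
The lowest effective annual rate is Atlas Bank at 12.760%.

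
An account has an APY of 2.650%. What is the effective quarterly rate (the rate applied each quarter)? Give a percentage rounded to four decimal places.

The per-quarter rate i satisfies (1 + i)^4 = 1 + 0.02650.
i = 1.02650^(1/4) − 1 = 0.0065602 = 0.6560%.

0.6560%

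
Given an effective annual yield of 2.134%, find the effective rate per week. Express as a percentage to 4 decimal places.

The per-week rate i satisfies (1 + i)^52 = 1 + 0.02134.
i = 1.02134^(1/52) − 1 = 0.0004061 = 0.0406%.

0.0406%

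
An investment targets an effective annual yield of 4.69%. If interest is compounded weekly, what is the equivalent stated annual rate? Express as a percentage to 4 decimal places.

(1 + r/52)^52 − 1 = 0.0469, so 1 + r/52 = 1.0469^(1/52).
r/52 = 0.000882, so r = 0.045854 = 4.5854%.

4.5854%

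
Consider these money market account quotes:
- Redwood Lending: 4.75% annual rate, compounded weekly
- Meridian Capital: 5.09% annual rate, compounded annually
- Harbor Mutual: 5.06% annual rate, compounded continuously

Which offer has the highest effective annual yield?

Harbor Mutual

Redwood Lending: (1 + 0.0475/52)^52 − 1 = 4.862%
Meridian Capital: compounded annually, EAR = 5.090%
Harbor Mutual: e^0.0506 − 1 = 5.190%
The highest effective annual rate is Harbor Mutual at 5.190%.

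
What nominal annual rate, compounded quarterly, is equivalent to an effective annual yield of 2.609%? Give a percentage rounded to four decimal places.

(1 + r/4)^4 − 1 = 0.02609, so 1 + r/4 = 1.02609^(1/4).
r/4 = 0.006460, so r = 0.025839 = 2.5839%.

2.5839%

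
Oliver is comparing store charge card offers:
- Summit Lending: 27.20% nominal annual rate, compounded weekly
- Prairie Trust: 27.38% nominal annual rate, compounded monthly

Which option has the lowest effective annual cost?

Summit Lending: (1 + 0.2720/52)^52 − 1 = 31.166%
Prairie Trust: (1 + 0.2738/12)^12 − 1 = 31.091%
The lowest effective annual rate is Prairie Trust at 31.091%.

Prairie Trust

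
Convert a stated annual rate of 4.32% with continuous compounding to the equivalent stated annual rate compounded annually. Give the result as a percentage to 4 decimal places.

EAR under continuous compounding: e^0.0432 − 1 = 0.044147.
Compounded annually, the equivalent nominal rate is the EAR itself: 4.4147%.

4.4147%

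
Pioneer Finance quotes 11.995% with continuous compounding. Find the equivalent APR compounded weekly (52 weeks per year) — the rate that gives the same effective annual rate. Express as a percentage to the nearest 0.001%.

EAR under continuous compounding: e^0.11995 − 1 = 0.127440.
Solve (1 + r/52)^52 = 1.127440: r/52 = 1.127440^(1/52) − 1 = 0.002309, so r = 0.120088 = 12.009%.

12.009%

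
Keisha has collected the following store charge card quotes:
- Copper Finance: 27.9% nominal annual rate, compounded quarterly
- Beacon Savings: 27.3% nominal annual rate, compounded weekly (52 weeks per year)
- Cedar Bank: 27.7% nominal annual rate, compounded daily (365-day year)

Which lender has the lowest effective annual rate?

Copper Finance

Copper Finance: (1 + 0.279/4)^4 − 1 = 30.957%
Beacon Savings: (1 + 0.273/52)^52 − 1 = 31.296%
Cedar Bank: (1 + 0.277/365)^365 − 1 = 31.903%
The lowest effective annual rate is Copper Finance at 30.957%.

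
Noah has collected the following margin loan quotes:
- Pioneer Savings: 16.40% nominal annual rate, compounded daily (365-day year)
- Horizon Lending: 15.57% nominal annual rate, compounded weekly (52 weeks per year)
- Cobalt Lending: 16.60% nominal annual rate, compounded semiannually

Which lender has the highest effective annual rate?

Pioneer Savings

Pioneer Savings: (1 + 0.1640/365)^365 − 1 = 17.817%
Horizon Lending: (1 + 0.1557/52)^52 − 1 = 16.820%
Cobalt Lending: (1 + 0.1660/2)^2 − 1 = 17.289%
The highest effective annual rate is Pioneer Savings at 17.817%.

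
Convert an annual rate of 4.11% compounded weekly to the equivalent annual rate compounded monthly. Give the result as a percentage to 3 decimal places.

EAR = (1 + 0.0411/52)^52 − 1 = 0.041939.
Solve (1 + r/12)^12 = 1.041939: r/12 = 1.041939^(1/12) − 1 = 0.003430, so r = 0.041154 = 4.115%.

4.115%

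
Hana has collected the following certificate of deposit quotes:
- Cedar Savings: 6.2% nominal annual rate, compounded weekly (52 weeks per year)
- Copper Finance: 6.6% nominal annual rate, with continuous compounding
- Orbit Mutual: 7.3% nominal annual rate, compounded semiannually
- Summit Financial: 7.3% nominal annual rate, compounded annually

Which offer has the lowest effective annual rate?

Cedar Savings: (1 + 0.062/52)^52 − 1 = 6.392%
Copper Finance: e^0.066 − 1 = 6.823%
Orbit Mutual: (1 + 0.073/2)^2 − 1 = 7.433%
Summit Financial: compounded annually, EAR = 7.300%
The lowest effective annual rate is Cedar Savings at 6.392%.

Cedar Savings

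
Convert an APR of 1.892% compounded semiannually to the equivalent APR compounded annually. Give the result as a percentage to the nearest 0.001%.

EAR = (1 + 0.01892/2)^2 − 1 = 0.019009.
Compounded annually, the equivalent nominal rate is the EAR itself: 1.901%.

1.901%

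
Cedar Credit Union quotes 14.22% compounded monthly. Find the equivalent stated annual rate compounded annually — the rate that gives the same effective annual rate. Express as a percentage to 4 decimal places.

15.1844%

EAR = (1 + 0.1422/12)^12 − 1 = 0.151844.
Compounded annually, the equivalent nominal rate is the EAR itself: 15.1844%.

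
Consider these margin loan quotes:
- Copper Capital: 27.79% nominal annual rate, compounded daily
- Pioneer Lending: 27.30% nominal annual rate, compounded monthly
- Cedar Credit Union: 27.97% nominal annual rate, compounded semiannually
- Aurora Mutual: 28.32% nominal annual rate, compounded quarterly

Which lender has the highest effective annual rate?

Copper Capital

Copper Capital: (1 + 0.2779/365)^365 − 1 = 32.021%
Pioneer Lending: (1 + 0.2730/12)^12 − 1 = 30.989%
Cedar Credit Union: (1 + 0.2797/2)^2 − 1 = 29.926%
Aurora Mutual: (1 + 0.2832/4)^4 − 1 = 31.472%
The highest effective annual rate is Copper Capital at 32.021%.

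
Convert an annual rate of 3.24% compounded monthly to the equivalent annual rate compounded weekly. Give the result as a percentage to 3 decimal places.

3.237%

EAR = (1 + 0.0324/12)^12 − 1 = 0.032885.
Solve (1 + r/52)^52 = 1.032885: r/52 = 1.032885^(1/52) − 1 = 0.000622, so r = 0.032366 = 3.237%.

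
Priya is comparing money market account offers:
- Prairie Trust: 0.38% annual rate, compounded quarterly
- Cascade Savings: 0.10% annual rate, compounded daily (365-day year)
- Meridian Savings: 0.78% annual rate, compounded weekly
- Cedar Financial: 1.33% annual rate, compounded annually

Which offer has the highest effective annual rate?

Prairie Trust: (1 + 0.0038/4)^4 − 1 = 0.381%
Cascade Savings: (1 + 0.0010/365)^365 − 1 = 0.100%
Meridian Savings: (1 + 0.0078/52)^52 − 1 = 0.783%
Cedar Financial: compounded annually, EAR = 1.330%
The highest effective annual rate is Cedar Financial at 1.330%.

Cedar Financial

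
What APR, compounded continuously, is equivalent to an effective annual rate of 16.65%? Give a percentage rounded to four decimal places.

15.4008%

Continuous: nominal r satisfies e^r − 1 = 0.1665.
r = ln(1 + 0.1665) = ln(1.1665) = 0.154008 = 15.4008%.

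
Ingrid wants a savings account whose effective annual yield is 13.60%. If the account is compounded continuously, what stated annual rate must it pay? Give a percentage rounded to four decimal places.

12.7513%

Continuous: nominal r satisfies e^r − 1 = 0.1360.
r = ln(1 + 0.1360) = ln(1.1360) = 0.127513 = 12.7513%.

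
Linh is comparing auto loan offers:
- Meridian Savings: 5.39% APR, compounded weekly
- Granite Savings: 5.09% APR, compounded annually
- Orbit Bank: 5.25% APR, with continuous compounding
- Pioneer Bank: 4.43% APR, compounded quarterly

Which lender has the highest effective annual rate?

Meridian Savings

Meridian Savings: (1 + 0.0539/52)^52 − 1 = 5.535%
Granite Savings: compounded annually, EAR = 5.090%
Orbit Bank: e^0.0525 − 1 = 5.390%
Pioneer Bank: (1 + 0.0443/4)^4 − 1 = 4.504%
The highest effective annual rate is Meridian Savings at 5.535%.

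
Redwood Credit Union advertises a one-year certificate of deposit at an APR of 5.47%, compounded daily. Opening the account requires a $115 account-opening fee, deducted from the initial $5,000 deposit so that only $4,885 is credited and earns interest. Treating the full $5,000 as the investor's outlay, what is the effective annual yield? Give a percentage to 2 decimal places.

Value after one year: 4,885 × (1 + 0.0547/365)^365 = 4,885 × 1.056219 = $5,159.63.
Effective yield on the $5,000 outlay: 5,159.63 / 5,000 − 1 = 0.031926 = 3.19%.

3.19%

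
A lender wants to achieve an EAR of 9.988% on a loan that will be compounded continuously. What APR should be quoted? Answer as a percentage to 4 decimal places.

9.5201%

Continuous: nominal r satisfies e^r − 1 = 0.09988.
r = ln(1 + 0.09988) = ln(1.09988) = 0.095201 = 9.5201%.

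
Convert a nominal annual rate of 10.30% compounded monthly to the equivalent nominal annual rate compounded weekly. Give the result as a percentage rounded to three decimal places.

10.266%

EAR = (1 + 0.1030/12)^12 − 1 = 0.108004.
Solve (1 + r/52)^52 = 1.108004: r/52 = 1.108004^(1/52) − 1 = 0.001974, so r = 0.102662 = 10.266%.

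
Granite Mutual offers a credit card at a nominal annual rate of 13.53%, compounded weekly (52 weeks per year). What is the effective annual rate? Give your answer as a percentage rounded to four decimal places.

14.4679%

EAR = (1 + 0.1353/52)^52 − 1.
= (1 + 0.002602)^52 − 1 = 1.144679 − 1 = 14.4679%.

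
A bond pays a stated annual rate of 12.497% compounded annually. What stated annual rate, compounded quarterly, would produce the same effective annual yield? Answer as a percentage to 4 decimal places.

Compounded annually, EAR = nominal = 0.124970.
Solve (1 + r/4)^4 = 1.124970: r/4 = 1.124970^(1/4) − 1 = 0.029877, so r = 0.119507 = 11.9507%.

11.9507%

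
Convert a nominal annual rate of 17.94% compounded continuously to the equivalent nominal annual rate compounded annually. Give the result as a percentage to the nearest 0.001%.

EAR under continuous compounding: e^0.1794 − 1 = 0.196499.
Compounded annually, the equivalent nominal rate is the EAR itself: 19.650%.

19.650%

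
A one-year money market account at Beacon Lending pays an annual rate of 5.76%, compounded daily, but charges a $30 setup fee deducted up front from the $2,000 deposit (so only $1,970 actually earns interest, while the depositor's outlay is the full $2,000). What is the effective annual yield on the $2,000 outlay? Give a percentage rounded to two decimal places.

Value after one year: 1,970 × (1 + 0.0576/365)^365 = 1,970 × 1.059286 = $2,086.79.
Effective yield on the $2,000 outlay: 2,086.79 / 2,000 − 1 = 0.043397 = 4.34%.

4.34%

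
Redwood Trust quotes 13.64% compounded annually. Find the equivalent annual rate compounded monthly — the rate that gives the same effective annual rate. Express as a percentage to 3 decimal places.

Compounded annually, EAR = nominal = 0.136400.
Solve (1 + r/12)^12 = 1.136400: r/12 = 1.136400^(1/12) − 1 = 0.010712, so r = 0.128549 = 12.855%.

12.855%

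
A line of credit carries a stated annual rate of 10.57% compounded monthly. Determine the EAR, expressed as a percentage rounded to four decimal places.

11.0974%

EAR = (1 + 0.1057/12)^12 − 1.
= (1 + 0.008808)^12 − 1 = 1.110974 − 1 = 11.0974%.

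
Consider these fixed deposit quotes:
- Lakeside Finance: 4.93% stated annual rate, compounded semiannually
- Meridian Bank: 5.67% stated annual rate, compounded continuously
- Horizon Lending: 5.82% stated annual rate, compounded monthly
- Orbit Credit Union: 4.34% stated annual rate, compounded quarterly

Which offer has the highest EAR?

Lakeside Finance: (1 + 0.0493/2)^2 − 1 = 4.991%
Meridian Bank: e^0.0567 − 1 = 5.834%
Horizon Lending: (1 + 0.0582/12)^12 − 1 = 5.978%
Orbit Credit Union: (1 + 0.0434/4)^4 − 1 = 4.411%
The highest effective annual rate is Horizon Lending at 5.978%.

Horizon Lending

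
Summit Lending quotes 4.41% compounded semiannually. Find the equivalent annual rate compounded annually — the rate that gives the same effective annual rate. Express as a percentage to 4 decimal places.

4.4586%

EAR = (1 + 0.0441/2)^2 − 1 = 0.044586.
Compounded annually, the equivalent nominal rate is the EAR itself: 4.4586%.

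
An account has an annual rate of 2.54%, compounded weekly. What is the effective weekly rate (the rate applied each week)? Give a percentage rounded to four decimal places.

0.0488%

With a nominal annual rate compounded weekly, the periodic rate is the nominal rate divided by 52.
i = 0.0254 / 52 = 0.0004885 = 0.0488%.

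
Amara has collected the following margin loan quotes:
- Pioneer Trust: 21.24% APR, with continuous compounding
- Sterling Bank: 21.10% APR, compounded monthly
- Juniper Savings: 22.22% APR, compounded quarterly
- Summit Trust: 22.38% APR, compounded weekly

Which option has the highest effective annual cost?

Pioneer Trust: e^0.2124 − 1 = 23.664%
Sterling Bank: (1 + 0.2110/12)^12 − 1 = 23.265%
Juniper Savings: (1 + 0.2222/4)^4 − 1 = 24.141%
Summit Trust: (1 + 0.2238/52)^52 − 1 = 25.022%
The highest effective annual rate is Summit Trust at 25.022%.

Summit Trust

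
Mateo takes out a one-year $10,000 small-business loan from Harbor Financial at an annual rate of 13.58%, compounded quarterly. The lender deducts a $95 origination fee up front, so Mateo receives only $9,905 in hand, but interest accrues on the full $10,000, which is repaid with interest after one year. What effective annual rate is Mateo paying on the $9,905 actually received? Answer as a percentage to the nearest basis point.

15.38%

Amount owed after one year: 10,000 × (1 + 0.1358/4)^4 = 10,000 × 1.142873 = $11,428.73.
Effective rate on net proceeds: 11,428.73 / 9,905 − 1 = 0.153835 = 15.38%.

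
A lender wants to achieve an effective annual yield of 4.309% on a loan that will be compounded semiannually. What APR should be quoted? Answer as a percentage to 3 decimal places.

4.264%

(1 + r/2)^2 − 1 = 0.04309, so 1 + r/2 = 1.04309^(1/2).
r/2 = 0.021318, so r = 0.042636 = 4.264%.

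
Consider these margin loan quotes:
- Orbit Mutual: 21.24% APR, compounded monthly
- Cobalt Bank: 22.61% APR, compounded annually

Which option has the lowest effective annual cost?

Cobalt Bank

Orbit Mutual: (1 + 0.2124/12)^12 − 1 = 23.435%
Cobalt Bank: compounded annually, EAR = 22.610%
The lowest effective annual rate is Cobalt Bank at 22.610%.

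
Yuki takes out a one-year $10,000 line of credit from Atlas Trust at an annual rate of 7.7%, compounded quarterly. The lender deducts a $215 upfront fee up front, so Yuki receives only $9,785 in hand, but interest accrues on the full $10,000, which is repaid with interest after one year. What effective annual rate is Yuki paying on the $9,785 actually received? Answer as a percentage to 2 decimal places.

10.30%

Amount owed after one year: 10,000 × (1 + 0.077/4)^4 = 10,000 × 1.079252 = $10,792.52.
Effective rate on net proceeds: 10,792.52 / 9,785 − 1 = 0.102966 = 10.30%.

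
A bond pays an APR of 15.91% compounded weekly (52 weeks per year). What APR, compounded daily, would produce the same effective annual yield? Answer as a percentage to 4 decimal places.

EAR = (1 + 0.1591/52)^52 − 1 = 0.172170.
Solve (1 + r/365)^365 = 1.172170: r/365 = 1.172170^(1/365) − 1 = 0.000435, so r = 0.158892 = 15.8892%.

15.8892%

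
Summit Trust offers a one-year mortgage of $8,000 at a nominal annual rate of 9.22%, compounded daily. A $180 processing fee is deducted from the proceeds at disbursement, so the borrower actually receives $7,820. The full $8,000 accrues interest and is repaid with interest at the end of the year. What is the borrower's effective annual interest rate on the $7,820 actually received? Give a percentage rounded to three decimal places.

Amount owed after one year: 8,000 × (1 + 0.0922/365)^365 = 8,000 × 1.096571 = $8,772.57.
Effective rate on net proceeds: 8,772.57 / 7,820 − 1 = 0.121812 = 12.181%.

12.181%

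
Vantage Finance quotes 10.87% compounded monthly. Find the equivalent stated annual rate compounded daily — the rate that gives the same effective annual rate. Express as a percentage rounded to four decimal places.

EAR = (1 + 0.1087/12)^12 − 1 = 0.114282.
Solve (1 + r/365)^365 = 1.114282: r/365 = 1.114282^(1/365) − 1 = 0.000297, so r = 0.108227 = 10.8227%.

10.8227%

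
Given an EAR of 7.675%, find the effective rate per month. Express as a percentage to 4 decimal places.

The per-month rate i satisfies (1 + i)^12 = 1 + 0.07675.
i = 1.07675^(1/12) − 1 = 0.0061813 = 0.6181%.

0.6181%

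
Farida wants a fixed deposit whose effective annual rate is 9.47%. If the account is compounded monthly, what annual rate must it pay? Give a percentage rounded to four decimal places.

9.0822%

(1 + r/12)^12 − 1 = 0.0947, so 1 + r/12 = 1.0947^(1/12).
r/12 = 0.007569, so r = 0.090822 = 9.0822%.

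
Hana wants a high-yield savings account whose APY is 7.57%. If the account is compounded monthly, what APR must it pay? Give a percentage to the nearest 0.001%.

7.319%

(1 + r/12)^12 − 1 = 0.0757, so 1 + r/12 = 1.0757^(1/12).
r/12 = 0.006099, so r = 0.073194 = 7.319%.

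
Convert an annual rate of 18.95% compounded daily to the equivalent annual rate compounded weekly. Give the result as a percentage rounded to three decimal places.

18.980%

EAR = (1 + 0.1895/365)^365 − 1 = 0.208586.
Solve (1 + r/52)^52 = 1.208586: r/52 = 1.208586^(1/52) − 1 = 0.003650, so r = 0.189796 = 18.980%.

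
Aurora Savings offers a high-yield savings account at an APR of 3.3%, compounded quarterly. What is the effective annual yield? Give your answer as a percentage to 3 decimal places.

3.341%

EAR = (1 + 0.033/4)^4 − 1.
= (1 + 0.008250)^4 − 1 = 1.033411 − 1 = 3.341%.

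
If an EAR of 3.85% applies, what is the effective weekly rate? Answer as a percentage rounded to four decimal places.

0.0727%

The per-week rate i satisfies (1 + i)^52 = 1 + 0.0385.
i = 1.0385^(1/52) − 1 = 0.0007268 = 0.0727%.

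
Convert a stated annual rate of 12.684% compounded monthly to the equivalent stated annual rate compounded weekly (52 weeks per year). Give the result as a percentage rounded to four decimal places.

12.6328%

EAR = (1 + 0.12684/12)^12 − 1 = 0.134480.
Solve (1 + r/52)^52 = 1.134480: r/52 = 1.134480^(1/52) − 1 = 0.002429, so r = 0.126328 = 12.6328%.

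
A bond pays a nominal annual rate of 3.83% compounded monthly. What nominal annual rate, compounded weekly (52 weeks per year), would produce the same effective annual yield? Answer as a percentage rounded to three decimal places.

EAR = (1 + 0.0383/12)^12 − 1 = 0.038980.
Solve (1 + r/52)^52 = 1.038980: r/52 = 1.038980^(1/52) − 1 = 0.000736, so r = 0.038253 = 3.825%.

3.825%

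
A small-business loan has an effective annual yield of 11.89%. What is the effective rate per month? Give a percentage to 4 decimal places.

0.9406%

The per-month rate i satisfies (1 + i)^12 = 1 + 0.1189.
i = 1.1189^(1/12) − 1 = 0.0094061 = 0.9406%.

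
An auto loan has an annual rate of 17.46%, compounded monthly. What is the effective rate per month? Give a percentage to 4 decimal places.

With a nominal annual rate compounded monthly, the periodic rate is the nominal rate divided by 12.
i = 0.1746 / 12 = 0.0145500 = 1.4550%.

1.4550%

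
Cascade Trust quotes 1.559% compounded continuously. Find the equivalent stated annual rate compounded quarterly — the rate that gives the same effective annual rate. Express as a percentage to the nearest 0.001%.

EAR under continuous compounding: e^0.01559 − 1 = 0.015712.
Solve (1 + r/4)^4 = 1.015712: r/4 = 1.015712^(1/4) − 1 = 0.003905, so r = 0.015620 = 1.562%.

1.562%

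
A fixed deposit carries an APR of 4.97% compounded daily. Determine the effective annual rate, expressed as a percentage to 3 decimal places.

EAR = (1 + 0.0497/365)^365 − 1.
= (1 + 0.000136)^365 − 1 = 1.050952 − 1 = 5.095%.

5.095%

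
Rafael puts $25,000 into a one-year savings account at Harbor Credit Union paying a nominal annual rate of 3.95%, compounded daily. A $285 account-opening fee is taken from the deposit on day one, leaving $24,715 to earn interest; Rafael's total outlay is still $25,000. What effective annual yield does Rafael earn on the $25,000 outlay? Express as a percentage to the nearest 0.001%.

Value after one year: 24,715 × (1 + 0.0395/365)^365 = 24,715 × 1.040288 = $25,710.72.
Effective yield on the $25,000 outlay: 25,710.72 / 25,000 − 1 = 0.028429 = 2.843%.

2.843%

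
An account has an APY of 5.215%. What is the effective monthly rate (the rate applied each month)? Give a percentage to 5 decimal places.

The per-month rate i satisfies (1 + i)^12 = 1 + 0.05215.
i = 1.05215^(1/12) − 1 = 0.0042453 = 0.42453%.

0.42453%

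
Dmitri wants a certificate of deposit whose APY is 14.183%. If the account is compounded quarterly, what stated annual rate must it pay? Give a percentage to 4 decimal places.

(1 + r/4)^4 − 1 = 0.14183, so 1 + r/4 = 1.14183^(1/4).
r/4 = 0.033714, so r = 0.134856 = 13.4856%.

13.4856%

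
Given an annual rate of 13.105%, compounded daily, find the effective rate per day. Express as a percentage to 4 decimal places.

With a nominal annual rate compounded daily, the periodic rate is the nominal rate divided by 365.
i = 0.13105 / 365 = 0.0003590 = 0.0359%.

0.0359%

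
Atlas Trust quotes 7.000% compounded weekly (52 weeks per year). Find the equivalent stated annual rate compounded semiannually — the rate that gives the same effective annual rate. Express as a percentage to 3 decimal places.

EAR = (1 + 0.07000/52)^52 − 1 = 0.072458.
Solve (1 + r/2)^2 = 1.072458: r/2 = 1.072458^(1/2) − 1 = 0.035595, so r = 0.071191 = 7.119%.

7.119%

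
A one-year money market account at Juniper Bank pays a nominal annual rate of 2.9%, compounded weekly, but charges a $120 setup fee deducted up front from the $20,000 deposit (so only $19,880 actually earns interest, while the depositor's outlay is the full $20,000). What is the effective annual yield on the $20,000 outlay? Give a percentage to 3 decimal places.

Value after one year: 19,880 × (1 + 0.029/52)^52 = 19,880 × 1.029416 = $20,464.80.
Effective yield on the $20,000 outlay: 20,464.80 / 20,000 − 1 = 0.023240 = 2.324%.

2.324%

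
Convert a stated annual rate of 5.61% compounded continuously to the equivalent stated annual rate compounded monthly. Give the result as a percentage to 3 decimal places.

EAR under continuous compounding: e^0.0561 − 1 = 0.057703.
Solve (1 + r/12)^12 = 1.057703: r/12 = 1.057703^(1/12) − 1 = 0.004686, so r = 0.056231 = 5.623%.

5.623%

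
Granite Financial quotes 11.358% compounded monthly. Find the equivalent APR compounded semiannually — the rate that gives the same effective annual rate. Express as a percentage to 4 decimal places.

11.6302%

EAR = (1 + 0.11358/12)^12 − 1 = 0.119683.
Solve (1 + r/2)^2 = 1.119683: r/2 = 1.119683^(1/2) − 1 = 0.058151, so r = 0.116302 = 11.6302%.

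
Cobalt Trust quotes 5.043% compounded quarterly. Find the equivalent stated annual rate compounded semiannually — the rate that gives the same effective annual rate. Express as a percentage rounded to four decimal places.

5.0748%

EAR = (1 + 0.05043/4)^4 − 1 = 0.051392.
Solve (1 + r/2)^2 = 1.051392: r/2 = 1.051392^(1/2) − 1 = 0.025374, so r = 0.050748 = 5.0748%.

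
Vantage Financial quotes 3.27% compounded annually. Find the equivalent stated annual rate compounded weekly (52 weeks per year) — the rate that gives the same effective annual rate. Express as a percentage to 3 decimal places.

3.219%

Compounded annually, EAR = nominal = 0.032700.
Solve (1 + r/52)^52 = 1.032700: r/52 = 1.032700^(1/52) − 1 = 0.000619, so r = 0.032187 = 3.219%.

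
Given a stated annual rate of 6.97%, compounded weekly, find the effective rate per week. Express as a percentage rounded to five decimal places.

0.13404%

With a nominal annual rate compounded weekly, the periodic rate is the nominal rate divided by 52.
i = 0.0697 / 52 = 0.0013404 = 0.13404%.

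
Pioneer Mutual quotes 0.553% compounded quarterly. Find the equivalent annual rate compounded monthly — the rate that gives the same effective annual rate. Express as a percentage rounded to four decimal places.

EAR = (1 + 0.00553/4)^4 − 1 = 0.005541.
Solve (1 + r/12)^12 = 1.005541: r/12 = 1.005541^(1/12) − 1 = 0.000461, so r = 0.005527 = 0.5527%.

0.5527%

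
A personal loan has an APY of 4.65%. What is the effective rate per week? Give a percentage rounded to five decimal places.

0.08744%

The per-week rate i satisfies (1 + i)^52 = 1 + 0.0465.
i = 1.0465^(1/52) − 1 = 0.0008744 = 0.08744%.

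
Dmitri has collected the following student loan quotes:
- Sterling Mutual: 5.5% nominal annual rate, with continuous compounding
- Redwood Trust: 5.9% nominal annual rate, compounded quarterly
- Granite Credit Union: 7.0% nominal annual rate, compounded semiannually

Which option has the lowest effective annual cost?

Sterling Mutual

Sterling Mutual: e^0.055 − 1 = 5.654%
Redwood Trust: (1 + 0.059/4)^4 − 1 = 6.032%
Granite Credit Union: (1 + 0.070/2)^2 − 1 = 7.122%
The lowest effective annual rate is Sterling Mutual at 5.654%.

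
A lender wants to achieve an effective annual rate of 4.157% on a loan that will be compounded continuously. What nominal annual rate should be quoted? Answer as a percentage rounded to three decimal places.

4.073%

Continuous: nominal r satisfies e^r − 1 = 0.04157.
r = ln(1 + 0.04157) = ln(1.04157) = 0.040729 = 4.073%.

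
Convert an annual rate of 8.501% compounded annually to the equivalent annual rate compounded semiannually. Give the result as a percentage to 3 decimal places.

Compounded annually, EAR = nominal = 0.085010.
Solve (1 + r/2)^2 = 1.085010: r/2 = 1.085010^(1/2) − 1 = 0.041638, so r = 0.083276 = 8.328%.

8.328%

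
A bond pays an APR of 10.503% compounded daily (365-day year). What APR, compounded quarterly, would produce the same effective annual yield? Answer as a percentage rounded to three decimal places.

EAR = (1 + 0.10503/365)^365 − 1 = 0.110727.
Solve (1 + r/4)^4 = 1.110727: r/4 = 1.110727^(1/4) − 1 = 0.026601, so r = 0.106406 = 10.641%.

10.641%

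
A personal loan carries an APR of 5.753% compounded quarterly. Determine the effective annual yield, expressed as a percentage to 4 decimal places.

5.8783%

EAR = (1 + 0.05753/4)^4 − 1.
= (1 + 0.014382)^4 − 1 = 1.058783 − 1 = 5.8783%.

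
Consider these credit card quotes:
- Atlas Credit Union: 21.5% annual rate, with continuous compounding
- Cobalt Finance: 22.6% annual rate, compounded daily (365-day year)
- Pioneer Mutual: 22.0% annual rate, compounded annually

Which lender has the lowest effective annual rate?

Pioneer Mutual

Atlas Credit Union: e^0.215 − 1 = 23.986%
Cobalt Finance: (1 + 0.226/365)^365 − 1 = 25.349%
Pioneer Mutual: compounded annually, EAR = 22.000%
The lowest effective annual rate is Pioneer Mutual at 22.000%.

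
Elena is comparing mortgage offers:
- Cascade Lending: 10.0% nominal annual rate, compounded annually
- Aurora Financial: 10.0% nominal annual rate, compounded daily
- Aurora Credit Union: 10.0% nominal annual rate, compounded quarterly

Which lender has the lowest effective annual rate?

Cascade Lending

Cascade Lending: compounded annually, EAR = 10.000%
Aurora Financial: (1 + 0.100/365)^365 − 1 = 10.516%
Aurora Credit Union: (1 + 0.100/4)^4 − 1 = 10.381%
The lowest effective annual rate is Cascade Lending at 10.000%.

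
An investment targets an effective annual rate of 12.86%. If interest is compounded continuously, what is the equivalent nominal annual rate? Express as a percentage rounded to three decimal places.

Continuous: nominal r satisfies e^r − 1 = 0.1286.
r = ln(1 + 0.1286) = ln(1.1286) = 0.120978 = 12.098%.

12.098%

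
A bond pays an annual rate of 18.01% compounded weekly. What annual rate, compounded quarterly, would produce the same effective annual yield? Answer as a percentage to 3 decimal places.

EAR = (1 + 0.1801/52)^52 − 1 = 0.196965.
Solve (1 + r/4)^4 = 1.196965: r/4 = 1.196965^(1/4) − 1 = 0.045973, so r = 0.183891 = 18.389%.

18.389%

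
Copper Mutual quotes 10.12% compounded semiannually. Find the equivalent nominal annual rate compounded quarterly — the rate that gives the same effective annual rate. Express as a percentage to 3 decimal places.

9.995%

EAR = (1 + 0.1012/2)^2 − 1 = 0.103760.
Solve (1 + r/4)^4 = 1.103760: r/4 = 1.103760^(1/4) − 1 = 0.024988, so r = 0.099951 = 9.995%.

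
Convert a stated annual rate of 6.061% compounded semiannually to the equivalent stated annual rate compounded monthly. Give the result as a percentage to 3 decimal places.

EAR = (1 + 0.06061/2)^2 − 1 = 0.061528.
Solve (1 + r/12)^12 = 1.061528: r/12 = 1.061528^(1/12) − 1 = 0.004988, so r = 0.059859 = 5.986%.

5.986%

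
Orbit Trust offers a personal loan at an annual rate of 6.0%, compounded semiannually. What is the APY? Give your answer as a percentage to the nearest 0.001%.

6.090%

EAR = (1 + 0.060/2)^2 − 1.
= (1 + 0.030000)^2 − 1 = 1.060900 − 1 = 6.090%.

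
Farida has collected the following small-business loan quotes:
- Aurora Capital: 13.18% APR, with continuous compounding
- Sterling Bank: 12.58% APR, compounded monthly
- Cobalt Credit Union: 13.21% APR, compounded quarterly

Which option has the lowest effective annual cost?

Sterling Bank

Aurora Capital: e^0.1318 − 1 = 14.088%
Sterling Bank: (1 + 0.1258/12)^12 − 1 = 13.331%
Cobalt Credit Union: (1 + 0.1321/4)^4 − 1 = 13.879%
The lowest effective annual rate is Sterling Bank at 13.331%.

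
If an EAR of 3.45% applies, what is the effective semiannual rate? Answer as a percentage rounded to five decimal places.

1.71037%

The per-half-year rate i satisfies (1 + i)^2 = 1 + 0.0345.
i = 1.0345^(1/2) − 1 = 0.0171037 = 1.71037%.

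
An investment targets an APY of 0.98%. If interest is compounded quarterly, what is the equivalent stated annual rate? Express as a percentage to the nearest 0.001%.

0.976%

(1 + r/4)^4 − 1 = 0.0098, so 1 + r/4 = 1.0098^(1/4).
r/4 = 0.002441, so r = 0.009764 = 0.976%.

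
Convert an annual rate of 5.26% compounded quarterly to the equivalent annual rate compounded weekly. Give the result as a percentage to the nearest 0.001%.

5.228%

EAR = (1 + 0.0526/4)^4 − 1 = 0.053647.
Solve (1 + r/52)^52 = 1.053647: r/52 = 1.053647^(1/52) − 1 = 0.001005, so r = 0.052283 = 5.228%.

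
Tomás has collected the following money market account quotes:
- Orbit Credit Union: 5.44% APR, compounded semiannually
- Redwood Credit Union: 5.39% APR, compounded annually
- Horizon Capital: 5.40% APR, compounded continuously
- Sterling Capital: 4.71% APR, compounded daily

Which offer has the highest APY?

Horizon Capital

Orbit Credit Union: (1 + 0.0544/2)^2 − 1 = 5.514%
Redwood Credit Union: compounded annually, EAR = 5.390%
Horizon Capital: e^0.0540 − 1 = 5.548%
Sterling Capital: (1 + 0.0471/365)^365 − 1 = 4.822%
The highest effective annual rate is Horizon Capital at 5.548%.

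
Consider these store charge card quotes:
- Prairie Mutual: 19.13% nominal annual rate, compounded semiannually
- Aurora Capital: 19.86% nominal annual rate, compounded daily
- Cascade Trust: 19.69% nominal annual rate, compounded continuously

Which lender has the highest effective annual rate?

Aurora Capital

Prairie Mutual: (1 + 0.1913/2)^2 − 1 = 20.045%
Aurora Capital: (1 + 0.1986/365)^365 − 1 = 21.963%
Cascade Trust: e^0.1969 − 1 = 21.762%
The highest effective annual rate is Aurora Capital at 21.963%.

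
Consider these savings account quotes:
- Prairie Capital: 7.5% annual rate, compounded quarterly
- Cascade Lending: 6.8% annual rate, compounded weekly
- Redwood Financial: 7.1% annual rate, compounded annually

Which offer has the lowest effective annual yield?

Cascade Lending

Prairie Capital: (1 + 0.075/4)^4 − 1 = 7.714%
Cascade Lending: (1 + 0.068/52)^52 − 1 = 7.032%
Redwood Financial: compounded annually, EAR = 7.100%
The lowest effective annual rate is Cascade Lending at 7.032%.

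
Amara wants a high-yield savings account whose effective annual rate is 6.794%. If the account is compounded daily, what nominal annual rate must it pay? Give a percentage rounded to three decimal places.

(1 + r/365)^365 − 1 = 0.06794, so 1 + r/365 = 1.06794^(1/365).
r/365 = 0.000180, so r = 0.065737 = 6.574%.

6.574%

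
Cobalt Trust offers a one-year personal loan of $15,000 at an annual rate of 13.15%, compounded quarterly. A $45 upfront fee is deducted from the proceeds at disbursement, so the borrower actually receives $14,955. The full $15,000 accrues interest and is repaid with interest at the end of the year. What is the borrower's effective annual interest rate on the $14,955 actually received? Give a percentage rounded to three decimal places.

14.155%

Amount owed after one year: 15,000 × (1 + 0.1315/4)^4 = 15,000 × 1.138128 = $17,071.92.
Effective rate on net proceeds: 17,071.92 / 14,955 − 1 = 0.141553 = 14.155%.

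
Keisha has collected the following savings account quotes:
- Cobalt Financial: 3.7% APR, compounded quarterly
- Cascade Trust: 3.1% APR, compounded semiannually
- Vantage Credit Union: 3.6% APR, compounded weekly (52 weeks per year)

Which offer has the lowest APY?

Cobalt Financial: (1 + 0.037/4)^4 − 1 = 3.752%
Cascade Trust: (1 + 0.031/2)^2 − 1 = 3.124%
Vantage Credit Union: (1 + 0.036/52)^52 − 1 = 3.664%
The lowest effective annual rate is Cascade Trust at 3.124%.

Cascade Trust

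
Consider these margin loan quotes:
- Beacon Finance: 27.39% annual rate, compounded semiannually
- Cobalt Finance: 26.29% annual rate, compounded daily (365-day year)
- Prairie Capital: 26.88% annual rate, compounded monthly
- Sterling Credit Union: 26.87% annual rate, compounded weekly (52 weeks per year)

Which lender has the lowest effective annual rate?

Beacon Finance: (1 + 0.2739/2)^2 − 1 = 29.266%
Cobalt Finance: (1 + 0.2629/365)^365 − 1 = 30.057%
Prairie Capital: (1 + 0.2688/12)^12 − 1 = 30.452%
Sterling Credit Union: (1 + 0.2687/52)^52 − 1 = 30.736%
The lowest effective annual rate is Beacon Finance at 29.266%.

Beacon Finance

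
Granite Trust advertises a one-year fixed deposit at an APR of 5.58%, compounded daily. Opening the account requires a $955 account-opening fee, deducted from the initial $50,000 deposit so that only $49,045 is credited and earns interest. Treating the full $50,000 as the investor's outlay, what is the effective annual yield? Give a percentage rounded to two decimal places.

Value after one year: 49,045 × (1 + 0.0558/365)^365 = 49,045 × 1.057382 = $51,859.28.
Effective yield on the $50,000 outlay: 51,859.28 / 50,000 − 1 = 0.037186 = 3.72%.

3.72%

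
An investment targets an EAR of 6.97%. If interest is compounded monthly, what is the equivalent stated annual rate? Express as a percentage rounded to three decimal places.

(1 + r/12)^12 − 1 = 0.0697, so 1 + r/12 = 1.0697^(1/12).
r/12 = 0.005631, so r = 0.067568 = 6.757%.

6.757%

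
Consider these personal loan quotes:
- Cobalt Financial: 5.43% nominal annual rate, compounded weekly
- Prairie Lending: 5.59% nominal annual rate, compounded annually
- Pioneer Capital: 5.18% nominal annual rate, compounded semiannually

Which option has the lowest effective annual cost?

Cobalt Financial: (1 + 0.0543/52)^52 − 1 = 5.577%
Prairie Lending: compounded annually, EAR = 5.590%
Pioneer Capital: (1 + 0.0518/2)^2 − 1 = 5.247%
The lowest effective annual rate is Pioneer Capital at 5.247%.

Pioneer Capital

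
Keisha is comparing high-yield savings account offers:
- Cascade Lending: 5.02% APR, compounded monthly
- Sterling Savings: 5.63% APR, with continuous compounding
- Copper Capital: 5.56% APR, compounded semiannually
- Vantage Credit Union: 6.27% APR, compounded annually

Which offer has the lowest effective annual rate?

Cascade Lending: (1 + 0.0502/12)^12 − 1 = 5.137%
Sterling Savings: e^0.0563 − 1 = 5.792%
Copper Capital: (1 + 0.0556/2)^2 − 1 = 5.637%
Vantage Credit Union: compounded annually, EAR = 6.270%
The lowest effective annual rate is Cascade Lending at 5.137%.

Cascade Lending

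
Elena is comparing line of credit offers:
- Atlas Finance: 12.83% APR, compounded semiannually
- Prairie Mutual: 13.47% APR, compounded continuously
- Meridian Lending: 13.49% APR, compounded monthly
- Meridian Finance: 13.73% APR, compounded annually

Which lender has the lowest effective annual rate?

Atlas Finance

Atlas Finance: (1 + 0.1283/2)^2 − 1 = 13.242%
Prairie Mutual: e^0.1347 − 1 = 14.419%
Meridian Lending: (1 + 0.1349/12)^12 − 1 = 14.356%
Meridian Finance: compounded annually, EAR = 13.730%
The lowest effective annual rate is Atlas Finance at 13.242%.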